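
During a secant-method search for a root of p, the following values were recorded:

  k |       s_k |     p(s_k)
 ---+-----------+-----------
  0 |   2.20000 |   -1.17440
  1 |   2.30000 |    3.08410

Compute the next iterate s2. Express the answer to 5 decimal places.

s2 = 2.30000 − 3.08410·(2.30000 − 2.20000) / (3.08410 − (-1.17440))
   = 2.30000 − (0.3084100)/(4.2585000) = 2.2275778

2.22758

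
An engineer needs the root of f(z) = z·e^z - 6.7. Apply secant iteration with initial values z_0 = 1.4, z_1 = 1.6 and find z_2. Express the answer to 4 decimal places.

1.4910

f(1.4) = -1.022720, f(1.6) = 1.224852
z_2 = 1.600000 − 1.224852·(1.600000 − 1.400000) / (1.224852 − (-1.022720)) = 1.600000 − (0.244970)/(2.247572) = 1.491007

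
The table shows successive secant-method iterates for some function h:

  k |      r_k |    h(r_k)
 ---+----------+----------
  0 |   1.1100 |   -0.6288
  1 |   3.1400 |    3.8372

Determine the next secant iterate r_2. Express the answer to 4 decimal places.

1.3958

r_2 = 3.1400 − 3.8372·(3.1400 − 1.1100) / (3.8372 − (-0.6288))
   = 3.1400 − (7.789516)/(4.466000) = 1.395818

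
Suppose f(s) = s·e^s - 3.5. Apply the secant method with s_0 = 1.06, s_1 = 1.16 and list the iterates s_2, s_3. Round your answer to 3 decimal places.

1.129, 1.130

f(1.06) = -0.44045, f(1.16) = 0.20032
s_2 = 1.16000 − 0.20032·(1.16000 − 1.06000) / (0.20032 − (-0.44045)) = 1.16000 − (0.02003)/(0.64077) = 1.12874
f(1.12874) = -0.01023
s_3 = 1.12874 − (-0.01023)·(1.12874 − 1.16000) / (-0.01023 − 0.20032) = 1.12874 − (0.00032)/(-0.21055) = 1.13026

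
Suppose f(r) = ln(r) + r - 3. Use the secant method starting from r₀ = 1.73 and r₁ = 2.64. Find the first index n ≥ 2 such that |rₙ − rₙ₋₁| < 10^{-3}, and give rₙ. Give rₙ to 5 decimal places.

n = 4, rₙ = 2.20794

f(1.73) = -0.7218786, f(2.64) = 0.6107789
r₂ = 2.6400000 − 0.6107789·(0.9100000)/(1.3326575) = 2.2229320;  |Δ| = 0.4170680
f(2.2229320) = 0.0217590
r₃ = 2.2229320 − 0.0217590·(-0.4170680)/(-0.5890199) = 2.2075250;  |Δ| = 0.0154069
f(2.2075250) = -0.0006030
r₄ = 2.2075250 − (-0.0006030)·(-0.0154069)/(-0.0223620) = 2.2079405;  |Δ| = 0.0004154
|r₄ − r₃| = 0.0004154 < 10^{-3}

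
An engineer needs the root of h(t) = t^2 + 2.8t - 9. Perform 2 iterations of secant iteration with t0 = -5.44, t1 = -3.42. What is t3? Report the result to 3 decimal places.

-4.749

h(-5.44) = 5.36160, h(-3.42) = -6.87960
t2 = -3.42000 − (-6.87960)·(-3.42000 − (-5.44000)) / (-6.87960 − 5.36160) = -3.42000 − (-13.89679)/(-12.24120) = -4.55525
h(-4.55525) = -1.00441
t3 = -4.55525 − (-1.00441)·(-4.55525 − (-3.42000)) / (-1.00441 − (-6.87960)) = -4.55525 − (1.14026)/(5.87519) = -4.74933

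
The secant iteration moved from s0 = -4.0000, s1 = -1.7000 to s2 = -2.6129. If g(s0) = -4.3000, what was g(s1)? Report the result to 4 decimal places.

The secant line through (-4.0000, -4.3000) and (-1.7000, g(s1)) crosses zero at s2 = -2.6129.
So (-4.0000, -4.3000), (-1.7000, g(s1)), (-2.6129, 0) are collinear:
g(s1) = -4.3000 · (-1.7000 − (-2.6129)) / (-4.0000 − (-2.6129)) = -4.3000 · (0.912900)/(-1.387100) = 2.829983

2.8300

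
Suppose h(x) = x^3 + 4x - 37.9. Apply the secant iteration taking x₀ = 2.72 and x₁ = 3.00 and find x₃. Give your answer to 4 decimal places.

2.9641

h(2.72) = -6.896352, h(3.00) = 1.100000
x₂ = 3.000000 − 1.100000·(3.000000 − 2.720000) / (1.100000 − (-6.896352)) = 3.000000 − (0.308000)/(7.996352) = 2.961482
h(2.961482) = -0.080749
x₃ = 2.961482 − (-0.080749)·(2.961482 − 3.000000) / (-0.080749 − 1.100000) = 2.961482 − (0.003110)/(-1.180749) = 2.964117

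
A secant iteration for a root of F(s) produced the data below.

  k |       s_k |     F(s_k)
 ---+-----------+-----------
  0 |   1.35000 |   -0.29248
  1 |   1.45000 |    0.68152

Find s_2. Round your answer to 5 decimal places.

1.38003

s_2 = 1.45000 − 0.68152·(1.45000 − 1.35000) / (0.68152 − (-0.29248))
   = 1.45000 − (0.0681520)/(0.9740000) = 1.3800287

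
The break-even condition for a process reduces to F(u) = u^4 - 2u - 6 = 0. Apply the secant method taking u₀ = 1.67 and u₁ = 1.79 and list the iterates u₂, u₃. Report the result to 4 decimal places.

1.7534, 1.7561

F(1.67) = -1.562037, F(1.79) = 0.686257
u₂ = 1.790000 − 0.686257·(1.790000 − 1.670000) / (0.686257 − (-1.562037)) = 1.790000 − (0.082351)/(2.248294) = 1.753372
F(1.753372) = -0.055344
u₃ = 1.753372 − (-0.055344)·(1.753372 − 1.790000) / (-0.055344 − 0.686257) = 1.753372 − (0.002027)/(-0.741601) = 1.756105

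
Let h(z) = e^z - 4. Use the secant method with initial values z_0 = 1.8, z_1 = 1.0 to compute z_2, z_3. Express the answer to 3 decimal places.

h(1.8) = 2.04965, h(1.0) = -1.28172
z_2 = 1.00000 − (-1.28172)·(1.00000 − 1.80000) / (-1.28172 − 2.04965) = 1.00000 − (1.02537)/(-3.33137) = 1.30779
h(1.30779) = -0.30199
z_3 = 1.30779 − (-0.30199)·(1.30779 − 1.00000) / (-0.30199 − (-1.28172)) = 1.30779 − (-0.09295)/(0.97973) = 1.40267

1.308, 1.403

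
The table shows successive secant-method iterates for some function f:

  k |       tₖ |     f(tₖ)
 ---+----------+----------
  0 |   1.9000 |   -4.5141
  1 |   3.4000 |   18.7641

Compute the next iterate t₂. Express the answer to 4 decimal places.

2.1909

t₂ = 3.4000 − 18.7641·(3.4000 − 1.9000) / (18.7641 − (-4.5141))
   = 3.4000 − (28.146150)/(23.278200) = 2.190879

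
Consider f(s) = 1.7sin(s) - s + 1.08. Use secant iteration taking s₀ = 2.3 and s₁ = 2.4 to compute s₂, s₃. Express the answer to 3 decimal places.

2.322, 2.322

f(2.3) = 0.04770, f(2.4) = -0.17171
s₂ = 2.40000 − (-0.17171)·(2.40000 − 2.30000) / (-0.17171 − 0.04770) = 2.40000 − (-0.01717)/(-0.21941) = 2.32174
f(2.32174) = 0.00104
s₃ = 2.32174 − 0.00104·(2.32174 − 2.40000) / (0.00104 − (-0.17171)) = 2.32174 − (-0.00008)/(0.17275) = 2.32221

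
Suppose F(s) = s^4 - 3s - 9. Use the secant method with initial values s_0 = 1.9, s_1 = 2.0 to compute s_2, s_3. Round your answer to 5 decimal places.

1.96252, 1.96443

F(1.9) = -1.6679000, F(2.0) = 1.0000000
s_2 = 2.0000000 − 1.0000000·(2.0000000 − 1.9000000) / (1.0000000 − (-1.6679000)) = 2.0000000 − (0.1000000)/(2.6679000) = 1.9625173
F(1.9625173) = -0.0536978
s_3 = 1.9625173 − (-0.0536978)·(1.9625173 − 2.0000000) / (-0.0536978 − 1.0000000) = 1.9625173 − (0.0020127)/(-1.0536978) = 1.9644275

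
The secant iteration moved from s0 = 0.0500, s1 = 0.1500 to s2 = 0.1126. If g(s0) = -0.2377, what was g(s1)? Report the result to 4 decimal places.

0.1420

The secant line through (0.0500, -0.2377) and (0.1500, g(s1)) crosses zero at s2 = 0.1126.
So (0.0500, -0.2377), (0.1500, g(s1)), (0.1126, 0) are collinear:
g(s1) = -0.2377 · (0.1500 − 0.1126) / (0.0500 − 0.1126) = -0.2377 · (0.037400)/(-0.062600) = 0.142012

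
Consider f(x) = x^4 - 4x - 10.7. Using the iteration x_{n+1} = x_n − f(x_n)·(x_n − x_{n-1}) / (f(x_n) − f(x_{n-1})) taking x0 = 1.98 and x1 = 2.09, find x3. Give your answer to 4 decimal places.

f(1.98) = -3.250464, f(2.09) = 0.020298
x2 = 2.090000 − 0.020298·(2.090000 − 1.980000) / (0.020298 − (-3.250464)) = 2.090000 − (0.002233)/(3.270761) = 2.089317
f(2.089317) = -0.001888
x3 = 2.089317 − (-0.001888)·(2.089317 − 2.090000) / (-0.001888 − 0.020298) = 2.089317 − (0.000001)/(-0.022185) = 2.089375

2.0894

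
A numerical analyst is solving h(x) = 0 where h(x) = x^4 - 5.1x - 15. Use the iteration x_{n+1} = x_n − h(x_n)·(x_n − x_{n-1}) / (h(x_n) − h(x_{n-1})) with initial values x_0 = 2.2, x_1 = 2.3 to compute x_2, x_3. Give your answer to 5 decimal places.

2.26902, 2.27056

h(2.2) = -2.7944000, h(2.3) = 1.2541000
x_2 = 2.3000000 − 1.2541000·(2.3000000 − 2.2000000) / (1.2541000 − (-2.7944000)) = 2.3000000 − (0.1254100)/(4.0485000) = 2.2690231
h(2.2690231) = -0.0653176
x_3 = 2.2690231 − (-0.0653176)·(2.2690231 − 2.3000000) / (-0.0653176 − 1.2541000) = 2.2690231 − (0.0020233)/(-1.3194176) = 2.2705566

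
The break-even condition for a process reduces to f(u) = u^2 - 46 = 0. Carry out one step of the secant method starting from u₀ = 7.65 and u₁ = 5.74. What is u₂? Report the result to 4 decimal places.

f(7.65) = 12.522500, f(5.74) = -13.052400
u₂ = 5.740000 − (-13.052400)·(5.740000 − 7.650000) / (-13.052400 − 12.522500) = 5.740000 − (24.930084)/(-25.574900) = 6.714787

6.7148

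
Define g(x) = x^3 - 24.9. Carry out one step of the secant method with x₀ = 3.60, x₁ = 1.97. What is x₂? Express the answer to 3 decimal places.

2.691

g(3.60) = 21.75600, g(1.97) = -17.25463
x₂ = 1.97000 − (-17.25463)·(1.97000 − 3.60000) / (-17.25463 − 21.75600) = 1.97000 − (28.12504)/(-39.01063) = 2.69096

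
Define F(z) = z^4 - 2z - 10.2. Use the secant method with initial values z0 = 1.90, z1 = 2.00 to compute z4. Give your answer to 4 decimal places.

1.9369

F(1.90) = -0.967900, F(2.00) = 1.800000
z2 = 2.000000 − 1.800000·(2.000000 − 1.900000) / (1.800000 − (-0.967900)) = 2.000000 − (0.180000)/(2.767900) = 1.934969
F(1.934969) = -0.051622
z3 = 1.934969 − (-0.051622)·(1.934969 − 2.000000) / (-0.051622 − 1.800000) = 1.934969 − (0.003357)/(-1.851622) = 1.936782
F(1.936782) = -0.002635
z4 = 1.936782 − (-0.002635)·(1.936782 − 1.934969) / (-0.002635 − (-0.051622)) = 1.936782 − (-0.000005)/(0.048988) = 1.936879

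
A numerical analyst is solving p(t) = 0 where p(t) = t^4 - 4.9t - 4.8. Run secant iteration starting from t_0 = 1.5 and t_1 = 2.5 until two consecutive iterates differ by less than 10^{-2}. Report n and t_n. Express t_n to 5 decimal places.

p(1.5) = -7.0875000, p(2.5) = 22.0125000
t_2 = 2.5000000 − 22.0125000·(1.0000000)/(29.1000000) = 1.7435567;  |Δ| = 0.7564433
p(1.7435567) = -4.1018888
t_3 = 1.7435567 − (-4.1018888)·(-0.7564433)/(-26.1143888) = 1.8623742;  |Δ| = 0.1188175
p(1.8623742) = -1.8955738
t_4 = 1.8623742 − (-1.8955738)·(0.1188175)/(2.2063150) = 1.9644572;  |Δ| = 0.1020830
p(1.9644572) = 0.4667524
t_5 = 1.9644572 − 0.4667524·(0.1020830)/(2.3623262) = 1.9442875;  |Δ| = 0.0201697
p(1.9442875) = -0.0366894
t_6 = 1.9442875 − (-0.0366894)·(-0.0201697)/(-0.5034418) = 1.9457574;  |Δ| = 0.0014699
|t_6 − t_5| = 0.0014699 < 10^{-2}

n = 6, t_n = 1.94576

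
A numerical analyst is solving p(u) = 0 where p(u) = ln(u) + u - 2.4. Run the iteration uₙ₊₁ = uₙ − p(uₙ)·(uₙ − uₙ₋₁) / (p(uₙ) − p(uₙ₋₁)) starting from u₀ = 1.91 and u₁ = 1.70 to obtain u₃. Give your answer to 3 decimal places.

1.808

p(1.91) = 0.15710, p(1.70) = -0.16937
u₂ = 1.70000 − (-0.16937)·(1.70000 − 1.91000) / (-0.16937 − 0.15710) = 1.70000 − (0.03557)/(-0.32647) = 1.80895
p(1.80895) = 0.00169
u₃ = 1.80895 − 0.00169·(1.80895 − 1.70000) / (0.00169 − (-0.16937)) = 1.80895 − (0.00018)/(0.17106) = 1.80787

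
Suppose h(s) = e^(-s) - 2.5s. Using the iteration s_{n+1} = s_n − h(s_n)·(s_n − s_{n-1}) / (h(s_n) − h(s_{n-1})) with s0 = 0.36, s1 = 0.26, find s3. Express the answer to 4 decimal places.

0.2972

h(0.36) = -0.202324, h(0.26) = 0.121052
s2 = 0.260000 − 0.121052·(0.260000 − 0.360000) / (0.121052 − (-0.202324)) = 0.260000 − (-0.012105)/(0.323375) = 0.297434
h(0.297434) = -0.000863
s3 = 0.297434 − (-0.000863)·(0.297434 − 0.260000) / (-0.000863 − 0.121052) = 0.297434 − (-0.000032)/(-0.121914) = 0.297169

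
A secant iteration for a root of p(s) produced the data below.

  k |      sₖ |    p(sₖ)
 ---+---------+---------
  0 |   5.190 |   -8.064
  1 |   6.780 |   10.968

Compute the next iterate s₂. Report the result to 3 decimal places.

5.864

s₂ = 6.780 − 10.968·(6.780 − 5.190) / (10.968 − (-8.064))
   = 6.780 − (17.43912)/(19.03200) = 5.86369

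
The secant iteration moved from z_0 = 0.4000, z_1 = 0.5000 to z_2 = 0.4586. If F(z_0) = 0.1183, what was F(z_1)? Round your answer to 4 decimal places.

The secant line through (0.4000, 0.1183) and (0.5000, F(z_1)) crosses zero at z_2 = 0.4586.
So (0.4000, 0.1183), (0.5000, F(z_1)), (0.4586, 0) are collinear:
F(z_1) = 0.1183 · (0.5000 − 0.4586) / (0.4000 − 0.4586) = 0.1183 · (0.041400)/(-0.058600) = -0.083577

-0.0836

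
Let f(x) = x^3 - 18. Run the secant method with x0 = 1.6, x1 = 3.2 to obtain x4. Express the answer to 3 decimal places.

2.626

f(1.6) = -13.90400, f(3.2) = 14.76800
x2 = 3.20000 − 14.76800·(3.20000 − 1.60000) / (14.76800 − (-13.90400)) = 3.20000 − (23.62880)/(28.67200) = 2.37589
f(2.37589) = -4.58840
x3 = 2.37589 − (-4.58840)·(2.37589 − 3.20000) / (-4.58840 − 14.76800) = 2.37589 − (3.78133)/(-19.35640) = 2.57125
f(2.57125) = -1.00071
x4 = 2.57125 − (-1.00071)·(2.57125 − 2.37589) / (-1.00071 − (-4.58840)) = 2.57125 − (-0.19549)/(3.58770) = 2.62574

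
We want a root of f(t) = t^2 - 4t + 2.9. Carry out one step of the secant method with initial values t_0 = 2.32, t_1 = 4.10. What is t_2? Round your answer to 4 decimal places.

2.7322

f(2.32) = -0.997600, f(4.10) = 3.310000
t_2 = 4.100000 − 3.310000·(4.100000 − 2.320000) / (3.310000 − (-0.997600)) = 4.100000 − (5.891800)/(4.307600) = 2.732231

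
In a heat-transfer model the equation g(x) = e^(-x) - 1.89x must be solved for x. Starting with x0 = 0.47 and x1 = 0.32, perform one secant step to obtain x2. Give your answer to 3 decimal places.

0.367

g(0.47) = -0.26330, g(0.32) = 0.12135
x2 = 0.32000 − 0.12135·(0.32000 − 0.47000) / (0.12135 − (-0.26330)) = 0.32000 − (-0.01820)/(0.38465) = 0.36732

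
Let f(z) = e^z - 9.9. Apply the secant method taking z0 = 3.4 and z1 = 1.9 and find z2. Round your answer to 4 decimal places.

2.1071

f(3.4) = 20.064100, f(1.9) = -3.214106
z2 = 1.900000 − (-3.214106)·(1.900000 − 3.400000) / (-3.214106 − 20.064100) = 1.900000 − (4.821158)/(-23.278206) = 2.107110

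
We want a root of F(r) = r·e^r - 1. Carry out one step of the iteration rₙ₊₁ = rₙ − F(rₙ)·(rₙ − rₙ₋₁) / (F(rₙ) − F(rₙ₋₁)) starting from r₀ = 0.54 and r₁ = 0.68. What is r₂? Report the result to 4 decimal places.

0.5647

F(0.54) = -0.073356, F(0.68) = 0.342237
r₂ = 0.680000 − 0.342237·(0.680000 − 0.540000) / (0.342237 − (-0.073356)) = 0.680000 − (0.047913)/(0.415593) = 0.564711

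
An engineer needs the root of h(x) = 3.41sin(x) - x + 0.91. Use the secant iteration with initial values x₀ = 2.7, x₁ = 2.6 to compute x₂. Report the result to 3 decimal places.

2.617

h(2.7) = -0.33263, h(2.6) = 0.06786
x₂ = 2.60000 − 0.06786·(2.60000 − 2.70000) / (0.06786 − (-0.33263)) = 2.60000 − (-0.00679)/(0.40049) = 2.61694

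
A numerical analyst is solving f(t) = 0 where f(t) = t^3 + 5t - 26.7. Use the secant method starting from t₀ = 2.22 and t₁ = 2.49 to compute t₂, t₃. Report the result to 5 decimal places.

2.43513, 2.43877

f(2.22) = -4.6589520, f(2.49) = 1.1882490
t₂ = 2.4900000 − 1.1882490·(2.4900000 − 2.2200000) / (1.1882490 − (-4.6589520)) = 2.4900000 − (0.3208272)/(5.8472010) = 2.4351315
f(2.4351315) = -0.0843407
t₃ = 2.4351315 − (-0.0843407)·(2.4351315 − 2.4900000) / (-0.0843407 − 1.1882490) = 2.4351315 − (0.0046277)/(-1.2725897) = 2.4387679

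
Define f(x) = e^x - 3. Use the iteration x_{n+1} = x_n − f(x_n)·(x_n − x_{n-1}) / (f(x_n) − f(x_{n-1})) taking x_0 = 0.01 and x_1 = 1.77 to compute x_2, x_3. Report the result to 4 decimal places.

0.7305, 0.9836

f(0.01) = -1.989950, f(1.77) = 2.870853
x_2 = 1.770000 − 2.870853·(1.770000 − 0.010000) / (2.870853 − (-1.989950)) = 1.770000 − (5.052702)/(4.860803) = 0.730521
f(0.730521) = -0.923838
x_3 = 0.730521 − (-0.923838)·(0.730521 − 1.770000) / (-0.923838 − 2.870853) = 0.730521 − (0.960310)/(-3.794691) = 0.983588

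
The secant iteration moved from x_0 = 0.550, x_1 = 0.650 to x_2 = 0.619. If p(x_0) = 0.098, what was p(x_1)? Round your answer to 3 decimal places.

The secant line through (0.550, 0.098) and (0.650, p(x_1)) crosses zero at x_2 = 0.619.
So (0.550, 0.098), (0.650, p(x_1)), (0.619, 0) are collinear:
p(x_1) = 0.098 · (0.650 − 0.619) / (0.550 − 0.619) = 0.098 · (0.03100)/(-0.06900) = -0.04403

-0.044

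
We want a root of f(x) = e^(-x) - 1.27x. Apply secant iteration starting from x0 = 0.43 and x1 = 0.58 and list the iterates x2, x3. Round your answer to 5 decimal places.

0.48571, 0.48485

f(0.43) = 0.1044091, f(0.58) = -0.1767016
x2 = 0.5800000 − (-0.1767016)·(0.5800000 − 0.4300000) / (-0.1767016 − 0.1044091) = 0.5800000 − (-0.0265052)/(-0.2811107) = 0.4857124
f(0.4857124) = -0.0015961
x3 = 0.4857124 − (-0.0015961)·(0.4857124 − 0.5800000) / (-0.0015961 − (-0.1767016)) = 0.4857124 − (0.0001505)/(0.1751055) = 0.4848530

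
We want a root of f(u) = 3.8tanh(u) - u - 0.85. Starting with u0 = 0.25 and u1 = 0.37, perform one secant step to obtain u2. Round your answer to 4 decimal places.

0.3190

f(0.25) = -0.169309, f(0.37) = 0.125169
u2 = 0.370000 − 0.125169·(0.370000 − 0.250000) / (0.125169 − (-0.169309)) = 0.370000 − (0.015020)/(0.294478) = 0.318994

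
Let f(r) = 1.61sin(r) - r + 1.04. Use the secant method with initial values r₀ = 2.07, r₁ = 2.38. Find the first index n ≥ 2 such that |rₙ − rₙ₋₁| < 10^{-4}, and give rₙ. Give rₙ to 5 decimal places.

f(2.07) = 0.3835221, f(2.38) = -0.2289793
r₂ = 2.3800000 − (-0.2289793)·(0.3100000)/(-0.6125014) = 2.2641087;  |Δ| = 0.1158913
f(2.2641087) = 0.0141959
r₃ = 2.2641087 − 0.0141959·(-0.1158913)/(0.2431752) = 2.2708742;  |Δ| = 0.0067654
f(2.2708742) = 0.0004410
r₄ = 2.2708742 − 0.0004410·(0.0067654)/(-0.0137549) = 2.2710911;  |Δ| = 0.0002169
f(2.2710911) = -0.0000009
r₅ = 2.2710911 − (-0.0000009)·(0.0002169)/(-0.0004420) = 2.2710906;  |Δ| = 0.0000005
|r₅ − r₄| = 0.0000005 < 10^{-4}

n = 5, rₙ = 2.27109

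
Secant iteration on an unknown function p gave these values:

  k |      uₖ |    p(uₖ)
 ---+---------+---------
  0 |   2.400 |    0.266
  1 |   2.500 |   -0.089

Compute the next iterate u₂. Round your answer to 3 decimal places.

u₂ = 2.500 − (-0.089)·(2.500 − 2.400) / (-0.089 − 0.266)
   = 2.500 − (-0.00890)/(-0.35500) = 2.47493

2.475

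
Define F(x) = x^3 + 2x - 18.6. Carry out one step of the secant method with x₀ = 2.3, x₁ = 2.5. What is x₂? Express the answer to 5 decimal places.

2.39502

F(2.3) = -1.8330000, F(2.5) = 2.0250000
x₂ = 2.5000000 − 2.0250000·(2.5000000 − 2.3000000) / (2.0250000 − (-1.8330000)) = 2.5000000 − (0.4050000)/(3.8580000) = 2.3950233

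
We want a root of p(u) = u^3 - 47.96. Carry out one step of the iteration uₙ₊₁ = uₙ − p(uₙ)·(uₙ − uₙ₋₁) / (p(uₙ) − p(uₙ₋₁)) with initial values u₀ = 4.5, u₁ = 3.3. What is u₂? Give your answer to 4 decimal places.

p(4.5) = 43.165000, p(3.3) = -12.023000
u₂ = 3.300000 − (-12.023000)·(3.300000 − 4.500000) / (-12.023000 − 43.165000) = 3.300000 − (14.427600)/(-55.188000) = 3.561426

3.5614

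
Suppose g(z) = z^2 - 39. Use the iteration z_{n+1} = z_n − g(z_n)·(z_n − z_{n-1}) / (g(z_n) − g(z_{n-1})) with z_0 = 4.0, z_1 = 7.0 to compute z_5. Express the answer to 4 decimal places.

g(4.0) = -23.000000, g(7.0) = 10.000000
z_2 = 7.000000 − 10.000000·(7.000000 − 4.000000) / (10.000000 − (-23.000000)) = 7.000000 − (30.000000)/(33.000000) = 6.090909
g(6.090909) = -1.900826
z_3 = 6.090909 − (-1.900826)·(6.090909 − 7.000000) / (-1.900826 − 10.000000) = 6.090909 − (1.728024)/(-11.900826) = 6.236111
g(6.236111) = -0.110918
z_4 = 6.236111 − (-0.110918)·(6.236111 − 6.090909) / (-0.110918 − (-1.900826)) = 6.236111 − (-0.016106)/(1.789908) = 6.245109
g(6.245109) = 0.001387
z_5 = 6.245109 − 0.001387·(6.245109 − 6.236111) / (0.001387 − (-0.110918)) = 6.245109 − (0.000012)/(0.112306) = 6.244998

6.2450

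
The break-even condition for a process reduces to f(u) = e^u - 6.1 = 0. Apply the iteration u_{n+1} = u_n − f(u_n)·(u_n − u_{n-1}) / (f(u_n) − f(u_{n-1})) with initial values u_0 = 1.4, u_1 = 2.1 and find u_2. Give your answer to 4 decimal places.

f(1.4) = -2.044800, f(2.1) = 2.066170
u_2 = 2.100000 − 2.066170·(2.100000 − 1.400000) / (2.066170 − (-2.044800)) = 2.100000 − (1.446319)/(4.110970) = 1.748181

1.7482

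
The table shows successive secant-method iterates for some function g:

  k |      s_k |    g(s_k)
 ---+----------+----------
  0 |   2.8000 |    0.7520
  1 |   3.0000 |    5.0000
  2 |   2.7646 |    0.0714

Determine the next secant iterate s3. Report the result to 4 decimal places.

s3 = 2.7646 − 0.0714·(2.7646 − 3.0000) / (0.0714 − 5.0000)
   = 2.7646 − (-0.016808)/(-4.928600) = 2.761190

2.7612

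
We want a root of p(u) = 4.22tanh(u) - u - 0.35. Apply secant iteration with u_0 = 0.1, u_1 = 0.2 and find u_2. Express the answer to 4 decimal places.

p(0.1) = -0.029401, p(0.2) = 0.282924
u_2 = 0.200000 − 0.282924·(0.200000 − 0.100000) / (0.282924 − (-0.029401)) = 0.200000 − (0.028292)/(0.312325) = 0.109414

0.1094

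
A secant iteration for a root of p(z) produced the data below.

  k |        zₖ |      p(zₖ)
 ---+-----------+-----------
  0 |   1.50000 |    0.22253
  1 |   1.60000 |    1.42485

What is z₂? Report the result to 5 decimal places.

1.48149

z₂ = 1.60000 − 1.42485·(1.60000 − 1.50000) / (1.42485 − 0.22253)
   = 1.60000 − (0.1424850)/(1.2023200) = 1.4814916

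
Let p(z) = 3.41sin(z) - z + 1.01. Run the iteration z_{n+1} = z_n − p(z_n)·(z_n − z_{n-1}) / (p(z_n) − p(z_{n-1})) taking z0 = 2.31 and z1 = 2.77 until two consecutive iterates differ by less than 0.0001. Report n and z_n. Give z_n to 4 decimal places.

p(2.31) = 1.220008, p(2.77) = -0.521830
z2 = 2.770000 − (-0.521830)·(0.460000)/(-1.741838) = 2.632191;  |Δ| = 0.137809
p(2.632191) = 0.040714
z3 = 2.632191 − 0.040714·(-0.137809)/(0.562544) = 2.642165;  |Δ| = 0.009974
p(2.642165) = 0.000965
z4 = 2.642165 − 0.000965·(0.009974)/(-0.039749) = 2.642407;  |Δ| = 0.000242
p(2.642407) = -0.000002
z5 = 2.642407 − (-0.000002)·(0.000242)/(-0.000967) = 2.642406;  |Δ| = 0.000001
|z5 − z4| = 0.000001 < 0.0001

n = 5, z_n = 2.6424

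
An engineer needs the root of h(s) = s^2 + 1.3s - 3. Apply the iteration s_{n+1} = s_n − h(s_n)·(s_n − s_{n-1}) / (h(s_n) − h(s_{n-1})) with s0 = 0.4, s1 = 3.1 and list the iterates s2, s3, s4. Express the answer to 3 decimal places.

h(0.4) = -2.32000, h(3.1) = 10.64000
s2 = 3.10000 − 10.64000·(3.10000 − 0.40000) / (10.64000 − (-2.32000)) = 3.10000 − (28.72800)/(12.96000) = 0.88333
h(0.88333) = -1.07139
s3 = 0.88333 − (-1.07139)·(0.88333 − 3.10000) / (-1.07139 − 10.64000) = 0.88333 − (2.37491)/(-11.71139) = 1.08612
h(1.08612) = -0.40839
s4 = 1.08612 − (-0.40839)·(1.08612 − 0.88333) / (-0.40839 − (-1.07139)) = 1.08612 − (-0.08282)/(0.66300) = 1.21103

0.883, 1.086, 1.211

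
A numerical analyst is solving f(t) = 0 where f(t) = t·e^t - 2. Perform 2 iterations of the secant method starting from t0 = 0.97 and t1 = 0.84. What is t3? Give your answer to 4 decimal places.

0.8526

f(0.97) = 0.558806, f(0.84) = -0.054252
t2 = 0.840000 − (-0.054252)·(0.840000 − 0.970000) / (-0.054252 − 0.558806) = 0.840000 − (0.007053)/(-0.613058) = 0.851504
f(0.851504) = -0.004782
t3 = 0.851504 − (-0.004782)·(0.851504 − 0.840000) / (-0.004782 − (-0.054252)) = 0.851504 − (-0.000055)/(0.049470) = 0.852616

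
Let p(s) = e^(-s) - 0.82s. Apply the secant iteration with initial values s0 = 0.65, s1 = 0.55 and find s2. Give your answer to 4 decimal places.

0.6420

p(0.65) = -0.010954, p(0.55) = 0.125950
s2 = 0.550000 − 0.125950·(0.550000 − 0.650000) / (0.125950 − (-0.010954)) = 0.550000 − (-0.012595)/(0.136904) = 0.641999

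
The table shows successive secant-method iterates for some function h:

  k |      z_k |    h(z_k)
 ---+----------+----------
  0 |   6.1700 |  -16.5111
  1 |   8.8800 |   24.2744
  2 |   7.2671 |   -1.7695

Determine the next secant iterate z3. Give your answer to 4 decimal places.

z3 = 7.2671 − (-1.7695)·(7.2671 − 8.8800) / (-1.7695 − 24.2744)
   = 7.2671 − (2.854027)/(-26.043900) = 7.376685

7.3767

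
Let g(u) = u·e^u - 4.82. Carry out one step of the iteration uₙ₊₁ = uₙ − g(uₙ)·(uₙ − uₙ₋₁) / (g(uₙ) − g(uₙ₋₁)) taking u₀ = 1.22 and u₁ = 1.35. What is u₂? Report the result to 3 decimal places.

1.303

g(1.22) = -0.68763, g(1.35) = 0.38752
u₂ = 1.35000 − 0.38752·(1.35000 − 1.22000) / (0.38752 − (-0.68763)) = 1.35000 − (0.05038)/(1.07516) = 1.30314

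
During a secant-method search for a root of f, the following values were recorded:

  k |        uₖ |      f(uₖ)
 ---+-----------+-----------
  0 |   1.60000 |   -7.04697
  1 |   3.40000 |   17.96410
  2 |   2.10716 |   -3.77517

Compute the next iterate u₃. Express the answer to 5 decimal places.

2.33167

u₃ = 2.10716 − (-3.77517)·(2.10716 − 3.40000) / (-3.77517 − 17.96410)
   = 2.10716 − (4.8806908)/(-21.7392700) = 2.3316703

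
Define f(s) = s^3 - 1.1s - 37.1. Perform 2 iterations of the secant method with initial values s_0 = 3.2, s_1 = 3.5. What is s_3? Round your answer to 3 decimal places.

f(3.2) = -7.85200, f(3.5) = 1.92500
s_2 = 3.50000 − 1.92500·(3.50000 − 3.20000) / (1.92500 − (-7.85200)) = 3.50000 − (0.57750)/(9.77700) = 3.44093
f(3.44093) = -0.14432
s_3 = 3.44093 − (-0.14432)·(3.44093 − 3.50000) / (-0.14432 − 1.92500) = 3.44093 − (0.00852)/(-2.06932) = 3.44505

3.445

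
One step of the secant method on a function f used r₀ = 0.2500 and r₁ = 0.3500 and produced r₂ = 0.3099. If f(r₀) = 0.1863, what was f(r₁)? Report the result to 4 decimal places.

The secant line through (0.2500, 0.1863) and (0.3500, f(r₁)) crosses zero at r₂ = 0.3099.
So (0.2500, 0.1863), (0.3500, f(r₁)), (0.3099, 0) are collinear:
f(r₁) = 0.1863 · (0.3500 − 0.3099) / (0.2500 − 0.3099) = 0.1863 · (0.040100)/(-0.059900) = -0.124718

-0.1247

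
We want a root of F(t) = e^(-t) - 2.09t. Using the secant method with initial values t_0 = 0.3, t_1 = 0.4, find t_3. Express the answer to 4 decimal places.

F(0.3) = 0.113818, F(0.4) = -0.165680
t_2 = 0.400000 − (-0.165680)·(0.400000 − 0.300000) / (-0.165680 − 0.113818) = 0.400000 − (-0.016568)/(-0.279498) = 0.340722
F(0.340722) = -0.000853
t_3 = 0.340722 − (-0.000853)·(0.340722 − 0.400000) / (-0.000853 − (-0.165680)) = 0.340722 − (0.000051)/(0.164827) = 0.340415

0.3404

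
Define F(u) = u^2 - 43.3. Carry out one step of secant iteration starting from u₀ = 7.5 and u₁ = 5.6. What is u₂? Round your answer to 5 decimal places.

F(7.5) = 12.9500000, F(5.6) = -11.9400000
u₂ = 5.6000000 − (-11.9400000)·(5.6000000 − 7.5000000) / (-11.9400000 − 12.9500000) = 5.6000000 − (22.6860000)/(-24.8900000) = 6.5114504

6.51145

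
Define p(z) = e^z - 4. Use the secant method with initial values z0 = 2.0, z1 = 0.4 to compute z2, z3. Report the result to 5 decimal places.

p(2.0) = 3.3890561, p(0.4) = -2.5081753
z2 = 0.4000000 − (-2.5081753)·(0.4000000 − 2.0000000) / (-2.5081753 − 3.3890561) = 0.4000000 − (4.0130805)/(-5.8972314) = 1.0805025
p(1.0805025) = -1.0538405
z3 = 1.0805025 − (-1.0538405)·(1.0805025 − 0.4000000) / (-1.0538405 − (-2.5081753)) = 1.0805025 − (-0.7171410)/(1.4543348) = 1.5736083

1.08050, 1.57361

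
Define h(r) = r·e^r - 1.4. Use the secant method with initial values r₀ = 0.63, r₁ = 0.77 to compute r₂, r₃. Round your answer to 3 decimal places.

0.693, 0.697

h(0.63) = -0.21711, h(0.77) = 0.26302
r₂ = 0.77000 − 0.26302·(0.77000 − 0.63000) / (0.26302 − (-0.21711)) = 0.77000 − (0.03682)/(0.48013) = 0.69331
h(0.69331) = -0.01317
r₃ = 0.69331 − (-0.01317)·(0.69331 − 0.77000) / (-0.01317 − 0.26302) = 0.69331 − (0.00101)/(-0.27619) = 0.69696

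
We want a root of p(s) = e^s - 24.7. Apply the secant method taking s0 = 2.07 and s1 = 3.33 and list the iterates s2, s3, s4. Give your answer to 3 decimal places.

3.126, 3.202, 3.207

p(2.07) = -16.77518, p(3.33) = 3.23834
s2 = 3.33000 − 3.23834·(3.33000 − 2.07000) / (3.23834 − (-16.77518)) = 3.33000 − (4.08031)/(20.01352) = 3.12612
p(3.12612) = -1.91455
s3 = 3.12612 − (-1.91455)·(3.12612 − 3.33000) / (-1.91455 − 3.23834) = 3.12612 − (0.39033)/(-5.15289) = 3.20187
p(3.20187) = -0.12148
s4 = 3.20187 − (-0.12148)·(3.20187 − 3.12612) / (-0.12148 − (-1.91455)) = 3.20187 − (-0.00920)/(1.79306) = 3.20700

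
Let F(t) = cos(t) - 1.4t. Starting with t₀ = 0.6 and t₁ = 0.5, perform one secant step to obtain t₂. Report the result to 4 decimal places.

F(0.6) = -0.014664, F(0.5) = 0.177583
t₂ = 0.500000 − 0.177583·(0.500000 − 0.600000) / (0.177583 − (-0.014664)) = 0.500000 − (-0.017758)/(0.192247) = 0.592372

0.5924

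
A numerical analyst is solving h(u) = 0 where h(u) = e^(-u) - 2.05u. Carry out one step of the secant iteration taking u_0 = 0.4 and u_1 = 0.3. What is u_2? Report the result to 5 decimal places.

h(0.4) = -0.1496800, h(0.3) = 0.1258182
u_2 = 0.3000000 − 0.1258182·(0.3000000 − 0.4000000) / (0.1258182 − (-0.1496800)) = 0.3000000 − (-0.0125818)/(0.2754982) = 0.3456693

0.34567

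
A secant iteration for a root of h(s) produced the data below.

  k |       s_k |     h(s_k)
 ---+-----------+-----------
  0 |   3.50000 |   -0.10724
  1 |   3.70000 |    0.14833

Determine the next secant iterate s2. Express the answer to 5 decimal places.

3.58392

s2 = 3.70000 − 0.14833·(3.70000 − 3.50000) / (0.14833 − (-0.10724))
   = 3.70000 − (0.0296660)/(0.2555700) = 3.5839222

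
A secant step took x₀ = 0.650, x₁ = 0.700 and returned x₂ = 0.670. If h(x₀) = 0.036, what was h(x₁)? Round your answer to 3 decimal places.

-0.054

The secant line through (0.650, 0.036) and (0.700, h(x₁)) crosses zero at x₂ = 0.670.
So (0.650, 0.036), (0.700, h(x₁)), (0.670, 0) are collinear:
h(x₁) = 0.036 · (0.700 − 0.670) / (0.650 − 0.670) = 0.036 · (0.03000)/(-0.02000) = -0.05400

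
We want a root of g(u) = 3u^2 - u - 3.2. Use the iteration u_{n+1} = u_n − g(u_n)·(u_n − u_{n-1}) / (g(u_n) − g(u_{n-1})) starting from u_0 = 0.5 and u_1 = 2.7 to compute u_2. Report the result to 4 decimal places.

g(0.5) = -2.950000, g(2.7) = 15.970000
u_2 = 2.700000 − 15.970000·(2.700000 − 0.500000) / (15.970000 − (-2.950000)) = 2.700000 − (35.134000)/(18.920000) = 0.843023

0.8430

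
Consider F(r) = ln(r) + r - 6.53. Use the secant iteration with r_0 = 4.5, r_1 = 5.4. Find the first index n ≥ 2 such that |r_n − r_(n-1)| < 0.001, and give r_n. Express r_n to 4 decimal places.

F(4.5) = -0.525923, F(5.4) = 0.556399
r_2 = 5.400000 − 0.556399·(0.900000)/(1.082322) = 4.937329;  |Δ| = 0.462671
F(4.937329) = 0.004153
r_3 = 4.937329 − 0.004153·(-0.462671)/(-0.552246) = 4.933849;  |Δ| = 0.003480
F(4.933849) = -0.000031
r_4 = 4.933849 − (-0.000031)·(-0.003480)/(-0.004185) = 4.933875;  |Δ| = 0.000026
|r_4 − r_3| = 0.000026 < 0.001

n = 4, r_n = 4.9339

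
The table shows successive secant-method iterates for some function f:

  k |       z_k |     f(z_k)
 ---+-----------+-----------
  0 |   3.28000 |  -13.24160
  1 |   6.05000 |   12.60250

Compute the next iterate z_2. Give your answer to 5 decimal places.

4.69925

z_2 = 6.05000 − 12.60250·(6.05000 − 3.28000) / (12.60250 − (-13.24160))
   = 6.05000 − (34.9089250)/(25.8441000) = 4.6992497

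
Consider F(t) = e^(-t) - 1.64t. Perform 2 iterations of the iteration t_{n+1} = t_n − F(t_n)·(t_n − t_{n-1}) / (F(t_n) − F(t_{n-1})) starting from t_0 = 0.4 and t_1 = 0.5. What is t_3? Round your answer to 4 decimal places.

0.4062

F(0.4) = 0.014320, F(0.5) = -0.213469
t_2 = 0.500000 − (-0.213469)·(0.500000 − 0.400000) / (-0.213469 − 0.014320) = 0.500000 − (-0.021347)/(-0.227789) = 0.406287
F(0.406287) = -0.000191
t_3 = 0.406287 − (-0.000191)·(0.406287 − 0.500000) / (-0.000191 − (-0.213469)) = 0.406287 − (0.000018)/(0.213279) = 0.406203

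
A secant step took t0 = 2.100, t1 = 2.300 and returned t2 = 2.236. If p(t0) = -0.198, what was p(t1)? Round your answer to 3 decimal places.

The secant line through (2.100, -0.198) and (2.300, p(t1)) crosses zero at t2 = 2.236.
So (2.100, -0.198), (2.300, p(t1)), (2.236, 0) are collinear:
p(t1) = -0.198 · (2.300 − 2.236) / (2.100 − 2.236) = -0.198 · (0.06400)/(-0.13600) = 0.09318

0.093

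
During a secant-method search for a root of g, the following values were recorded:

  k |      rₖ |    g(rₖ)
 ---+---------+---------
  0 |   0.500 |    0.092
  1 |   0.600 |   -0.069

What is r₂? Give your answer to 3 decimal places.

0.557

r₂ = 0.600 − (-0.069)·(0.600 − 0.500) / (-0.069 − 0.092)
   = 0.600 − (-0.00690)/(-0.16100) = 0.55714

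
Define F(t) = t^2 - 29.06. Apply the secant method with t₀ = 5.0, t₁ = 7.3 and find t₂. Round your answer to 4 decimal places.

5.3301

F(5.0) = -4.060000, F(7.3) = 24.230000
t₂ = 7.300000 − 24.230000·(7.300000 − 5.000000) / (24.230000 − (-4.060000)) = 7.300000 − (55.729000)/(28.290000) = 5.330081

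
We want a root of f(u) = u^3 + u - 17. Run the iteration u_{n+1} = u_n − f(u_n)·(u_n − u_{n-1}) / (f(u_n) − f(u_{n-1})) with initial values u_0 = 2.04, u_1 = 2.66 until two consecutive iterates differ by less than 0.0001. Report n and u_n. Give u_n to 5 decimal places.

f(2.04) = -6.4703360, f(2.66) = 4.4810960
u_2 = 2.6600000 − 4.4810960·(0.6200000)/(10.9514320) = 2.4063090;  |Δ| = 0.2536910
f(2.4063090) = -0.6603843
u_3 = 2.4063090 − (-0.6603843)·(-0.2536910)/(-5.1414803) = 2.4388937;  |Δ| = 0.0325847
f(2.4388937) = -0.0540726
u_4 = 2.4388937 − (-0.0540726)·(0.0325847)/(0.6063117) = 2.4417997;  |Δ| = 0.0029060
f(2.4417997) = 0.0007516
u_5 = 2.4417997 − 0.0007516·(0.0029060)/(0.0548241) = 2.4417599;  |Δ| = 0.0000398
|u_5 − u_4| = 0.0000398 < 0.0001

n = 5, u_n = 2.44176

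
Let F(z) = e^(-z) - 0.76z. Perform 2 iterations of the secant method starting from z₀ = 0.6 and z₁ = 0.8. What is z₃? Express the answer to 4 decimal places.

F(0.6) = 0.092812, F(0.8) = -0.158671
z₂ = 0.800000 − (-0.158671)·(0.800000 − 0.600000) / (-0.158671 − 0.092812) = 0.800000 − (-0.031734)/(-0.251483) = 0.673812
F(0.673812) = -0.002335
z₃ = 0.673812 − (-0.002335)·(0.673812 − 0.800000) / (-0.002335 − (-0.158671)) = 0.673812 − (0.000295)/(0.156336) = 0.671927

0.6719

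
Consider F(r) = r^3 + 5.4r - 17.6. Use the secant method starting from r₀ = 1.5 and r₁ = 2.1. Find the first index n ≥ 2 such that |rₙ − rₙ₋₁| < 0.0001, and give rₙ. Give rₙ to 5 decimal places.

n = 5, rₙ = 1.92933

F(1.5) = -6.1250000, F(2.1) = 3.0010000
r₂ = 2.1000000 − 3.0010000·(0.6000000)/(9.1260000) = 1.9026956;  |Δ| = 0.1973044
F(1.9026956) = -0.4372091
r₃ = 1.9026956 − (-0.4372091)·(-0.1973044)/(-3.4382091) = 1.9277852;  |Δ| = 0.0250896
F(1.9277852) = -0.0256244
r₄ = 1.9277852 − (-0.0256244)·(0.0250896)/(0.4115846) = 1.9293472;  |Δ| = 0.0015620
F(1.9293472) = 0.0002398
r₅ = 1.9293472 − 0.0002398·(0.0015620)/(0.0258642) = 1.9293327;  |Δ| = 0.0000145
|r₅ − r₄| = 0.0000145 < 0.0001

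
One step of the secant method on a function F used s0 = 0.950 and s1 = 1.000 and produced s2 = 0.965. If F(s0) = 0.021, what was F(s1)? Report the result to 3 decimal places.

-0.049

The secant line through (0.950, 0.021) and (1.000, F(s1)) crosses zero at s2 = 0.965.
So (0.950, 0.021), (1.000, F(s1)), (0.965, 0) are collinear:
F(s1) = 0.021 · (1.000 − 0.965) / (0.950 − 0.965) = 0.021 · (0.03500)/(-0.01500) = -0.04900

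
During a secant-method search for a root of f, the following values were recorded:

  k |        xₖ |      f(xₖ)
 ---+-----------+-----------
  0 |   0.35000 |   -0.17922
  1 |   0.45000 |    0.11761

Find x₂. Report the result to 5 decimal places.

0.41038

x₂ = 0.45000 − 0.11761·(0.45000 − 0.35000) / (0.11761 − (-0.17922))
   = 0.45000 − (0.0117610)/(0.2968300) = 0.4103780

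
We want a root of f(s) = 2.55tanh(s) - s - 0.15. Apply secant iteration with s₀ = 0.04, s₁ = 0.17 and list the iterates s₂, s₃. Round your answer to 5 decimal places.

f(0.04) = -0.0880544, f(0.17) = 0.1093717
s₂ = 0.1700000 − 0.1093717·(0.1700000 − 0.0400000) / (0.1093717 − (-0.0880544)) = 0.1700000 − (0.0142183)/(0.1974260) = 0.0979816
f(0.0979816) = 0.0010749
s₃ = 0.0979816 − 0.0010749·(0.0979816 − 0.1700000) / (0.0010749 − 0.1093717) = 0.0979816 − (-0.0000774)/(-0.1082968) = 0.0972667

0.09798, 0.09727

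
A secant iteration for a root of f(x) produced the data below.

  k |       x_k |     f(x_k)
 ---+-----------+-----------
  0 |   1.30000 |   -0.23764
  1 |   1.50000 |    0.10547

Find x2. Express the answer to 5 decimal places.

1.43852

x2 = 1.50000 − 0.10547·(1.50000 − 1.30000) / (0.10547 − (-0.23764))
   = 1.50000 − (0.0210940)/(0.3431100) = 1.4385212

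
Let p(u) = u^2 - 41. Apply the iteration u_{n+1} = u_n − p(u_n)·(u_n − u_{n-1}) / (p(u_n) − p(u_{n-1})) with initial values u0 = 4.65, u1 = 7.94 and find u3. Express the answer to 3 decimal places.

p(4.65) = -19.37750, p(7.94) = 22.04360
u2 = 7.94000 − 22.04360·(7.94000 − 4.65000) / (22.04360 − (-19.37750)) = 7.94000 − (72.52344)/(41.42110) = 6.18912
p(6.18912) = -2.69481
u3 = 6.18912 − (-2.69481)·(6.18912 − 7.94000) / (-2.69481 − 22.04360) = 6.18912 − (4.71830)/(-24.73841) = 6.37985

6.380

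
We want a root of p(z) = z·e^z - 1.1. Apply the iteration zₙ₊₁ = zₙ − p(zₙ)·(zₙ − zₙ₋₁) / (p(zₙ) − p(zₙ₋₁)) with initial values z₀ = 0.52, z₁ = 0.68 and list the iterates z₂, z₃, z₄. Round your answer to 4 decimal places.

p(0.52) = -0.225346, p(0.68) = 0.242237
z₂ = 0.680000 − 0.242237·(0.680000 − 0.520000) / (0.242237 − (-0.225346)) = 0.680000 − (0.038758)/(0.467582) = 0.597110
p(0.597110) = -0.015134
z₃ = 0.597110 − (-0.015134)·(0.597110 − 0.680000) / (-0.015134 − 0.242237) = 0.597110 − (0.001254)/(-0.257371) = 0.601984
p(0.601984) = -0.000934
z₄ = 0.601984 − (-0.000934)·(0.601984 − 0.597110) / (-0.000934 − (-0.015134)) = 0.601984 − (-0.000005)/(0.014200) = 0.602305

0.5971, 0.6020, 0.6023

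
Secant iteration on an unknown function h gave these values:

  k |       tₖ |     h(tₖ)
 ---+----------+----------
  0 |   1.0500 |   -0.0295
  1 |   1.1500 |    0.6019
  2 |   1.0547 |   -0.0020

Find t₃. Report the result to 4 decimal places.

1.0550

t₃ = 1.0547 − (-0.0020)·(1.0547 − 1.1500) / (-0.0020 − 0.6019)
   = 1.0547 − (0.000191)/(-0.603900) = 1.055016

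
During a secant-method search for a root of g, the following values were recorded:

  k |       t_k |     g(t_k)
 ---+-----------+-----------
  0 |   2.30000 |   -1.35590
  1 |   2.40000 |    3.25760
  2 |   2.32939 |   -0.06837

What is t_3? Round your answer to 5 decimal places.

t_3 = 2.32939 − (-0.06837)·(2.32939 − 2.40000) / (-0.06837 − 3.25760)
   = 2.32939 − (0.0048276)/(-3.3259700) = 2.3308415

2.33084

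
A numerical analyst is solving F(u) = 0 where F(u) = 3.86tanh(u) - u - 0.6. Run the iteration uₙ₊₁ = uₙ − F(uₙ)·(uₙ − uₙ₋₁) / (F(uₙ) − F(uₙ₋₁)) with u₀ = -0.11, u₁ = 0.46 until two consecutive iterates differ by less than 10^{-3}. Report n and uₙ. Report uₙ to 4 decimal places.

n = 5, uₙ = 0.2141

F(-0.11) = -0.912896, F(0.46) = 0.600125
u₂ = 0.460000 − 0.600125·(0.570000)/(1.513021) = 0.233915;  |Δ| = 0.226085
F(0.233915) = 0.052882
u₃ = 0.233915 − 0.052882·(-0.226085)/(-0.547243) = 0.212068;  |Δ| = 0.021847
F(0.212068) = -0.005541
u₄ = 0.212068 − (-0.005541)·(-0.021847)/(-0.058422) = 0.214140;  |Δ| = 0.002072
F(0.214140) = 0.000033
u₅ = 0.214140 − 0.000033·(0.002072)/(0.005573) = 0.214128;  |Δ| = 0.000012
|u₅ − u₄| = 0.000012 < 10^{-3}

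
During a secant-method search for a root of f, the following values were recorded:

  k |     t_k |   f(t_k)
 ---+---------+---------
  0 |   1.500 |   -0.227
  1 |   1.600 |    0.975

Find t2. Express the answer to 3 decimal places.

t2 = 1.600 − 0.975·(1.600 − 1.500) / (0.975 − (-0.227))
   = 1.600 − (0.09750)/(1.20200) = 1.51889

1.519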